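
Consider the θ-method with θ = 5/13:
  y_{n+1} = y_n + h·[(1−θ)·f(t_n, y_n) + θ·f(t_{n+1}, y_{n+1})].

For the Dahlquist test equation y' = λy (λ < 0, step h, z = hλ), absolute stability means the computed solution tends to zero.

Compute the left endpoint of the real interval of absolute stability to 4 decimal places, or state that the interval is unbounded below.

On y'=λy, z=hλ:
  y_{n+1} = y_n + z·[8/13·y_n + 5/13·y_{n+1}] ⇒ (1 − 5/13z)y_{n+1} = (1 + 8/13z)y_n
  so R(z) = (1 + 8/13z)/(1 − 5/13z).

Need |R(x)|<1, x<0.
x=-0.33: |R|=0.7072
R=−1: 1+8/13x = −1+5/13x ⇒ -3/13x=2 ⇒ x=2/(-3/13)=-8.6667
Confirm numerically:
  x=-7.920: |R|=0.95741 <1
  x=-6.770: |R|=0.87855 <1
  x=-5.506: |R|=0.76605 <1
  x=-5.128: |R|=0.72526 <1
  x=-9.251: |R|=1.02958 >1
  x=-9.137: |R|=1.02404 >1
Stable set (-8.6667, 0).

z* = -8.6667.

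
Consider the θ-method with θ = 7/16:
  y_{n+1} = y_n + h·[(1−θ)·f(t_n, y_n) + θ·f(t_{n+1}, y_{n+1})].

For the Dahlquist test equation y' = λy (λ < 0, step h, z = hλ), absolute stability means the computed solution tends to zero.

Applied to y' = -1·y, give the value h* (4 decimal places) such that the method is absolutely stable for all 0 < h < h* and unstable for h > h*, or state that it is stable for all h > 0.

With y'=λy (z=hλ):
  y_{n+1} = y_n + z·[9/16·y_n + 7/16·y_{n+1}] ⇒ (1 − 7/16z)y_{n+1} = (1 + 9/16z)y_n
  Hence R(z) = (1 + 9/16z)/(1 − 7/16z).

Boundary: |R(x)|=1, x<0.
x=-1.41: |R|=0.1279
R=−1: 1+9/16x = −1+7/16x ⇒ -1/8x=2 ⇒ x=2/(-1/8)=-16.0000
Confirm numerically:
  x=-13.915: |R|=0.96323 <1
  x=-13.127: |R|=0.94674 <1
  x=-7.915: |R|=0.77355 <1
  x=-7.901: |R|=0.77284 <1
  x=-16.557: |R|=1.00845 >1
  x=-16.095: |R|=1.00148 >1
So |R|<1 on (-16.0000, 0).

(-16.0000,0); λ=-1 ⇒ h* = (16)/1 = 16.0000.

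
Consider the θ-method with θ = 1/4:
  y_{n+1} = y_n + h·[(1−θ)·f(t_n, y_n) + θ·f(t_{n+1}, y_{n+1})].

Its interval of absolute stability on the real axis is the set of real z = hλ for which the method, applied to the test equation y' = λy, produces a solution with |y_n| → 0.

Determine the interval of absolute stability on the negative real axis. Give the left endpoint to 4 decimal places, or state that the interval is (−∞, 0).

z∈(-4.0000,0).

On y'=λy, z=hλ:
  y_{n+1} = y_n + z·[3/4·y_n + 1/4·y_{n+1}] ⇒ (1 − 1/4z)y_{n+1} = (1 + 3/4z)y_n
  R(z) = (1 + 3/4z)/(1 − 1/4z).

Solve |R(x)|<1 on ℝ⁻.
x=-1.01: |R|=0.1936
R=−1: 1+3/4x = −1+1/4x ⇒ -1/2x=2 ⇒ x=2/(-1/2)=-4.0000
Confirm numerically:
  x=-2.979: |R|=0.70741 <1
  x=-2.141: |R|=0.39456 <1
  x=-1.723: |R|=0.20426 <1
  x=-4.345: |R|=1.08268 >1
  x=-4.099: |R|=1.02445 >1
Interval (-4.0000, 0).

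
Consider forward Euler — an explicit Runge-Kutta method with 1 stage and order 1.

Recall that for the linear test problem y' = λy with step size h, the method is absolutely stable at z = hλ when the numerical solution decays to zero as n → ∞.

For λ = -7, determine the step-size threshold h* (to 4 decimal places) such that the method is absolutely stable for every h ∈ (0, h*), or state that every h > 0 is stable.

With y'=λy (z=hλ):
  order 1, 1-stage ⇒ R(z)=1+z
  (e.g. R(-0.76)=0.24000, |R|=0.24000)

Find x<0 with |R(x)|<1.
x=-0.76: |R|=0.2400
|R(-2.27)|=1.2700 |R(-1.84)|=0.8400 |R(-0.82)|=0.1800
Bisect:
  x_lo=-2.5533 |R|=1.5533  x_hi=-0.1131 |R|=0.8869
  mid=-1.33319 |R|=0.33319 →hi
  mid=-1.94323 |R|=0.94323 →hi
  mid=-2.24825 |R|=1.24825 →lo
  mid=-2.09574 |R|=1.09574 →lo
  mid=-2.01949 |R|=1.01949 →lo
  mid=-1.98136 |R|=0.98136 →hi
  mid=-2.00042 |R|=1.00042 →lo
  mid=-1.99089 |R|=0.99089 →hi
  ...
  [-2.00012,-1.99997] ⇒ x*=-2.0000
Interval (-2.0000, 0).

(-2.0000,0); λ=-7 ⇒ h* = 0.2857.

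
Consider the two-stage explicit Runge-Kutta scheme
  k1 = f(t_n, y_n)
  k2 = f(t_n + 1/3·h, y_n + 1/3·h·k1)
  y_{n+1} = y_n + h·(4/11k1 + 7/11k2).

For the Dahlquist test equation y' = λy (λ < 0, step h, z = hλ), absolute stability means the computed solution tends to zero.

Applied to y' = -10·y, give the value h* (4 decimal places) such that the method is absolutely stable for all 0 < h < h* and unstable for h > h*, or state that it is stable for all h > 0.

Set f=λy, z=hλ:
  k1=λy_n ⇒ h·k1=z·y_n;  k2=λ(1+1/3z)y_n ⇒ h·k2=z(1+1/3z)y_n
  y_{n+1}/y_n = 1 + 4/11z + 7/11z(1+1/3z) = 1 + z + 7/33z²
  so R(z) = 1 + z + 7/33z².

Need |R(x)|<1, x<0.
x=-0.88: |R|=0.2843
R=1: x+7/33x²=0 ⇒ x=−33/7=-4.7143; min R=1−1/(4·7/33)=-0.1786>−1
Confirm numerically:
  x=-4.619: |R|=0.90664 <1
  x=-4.393: |R|=0.70061 <1
  x=-3.893: |R|=0.32179 <1
  x=-2.652: |R|=0.16013 <1
  x=-5.298: |R|=1.65599 >1
  x=-5.285: |R|=1.63981 >1
So |R|<1 on (-4.7143, 0).

(-4.7143,0); λ=-10 ⇒ h* = (33/7)/10 = 0.4714.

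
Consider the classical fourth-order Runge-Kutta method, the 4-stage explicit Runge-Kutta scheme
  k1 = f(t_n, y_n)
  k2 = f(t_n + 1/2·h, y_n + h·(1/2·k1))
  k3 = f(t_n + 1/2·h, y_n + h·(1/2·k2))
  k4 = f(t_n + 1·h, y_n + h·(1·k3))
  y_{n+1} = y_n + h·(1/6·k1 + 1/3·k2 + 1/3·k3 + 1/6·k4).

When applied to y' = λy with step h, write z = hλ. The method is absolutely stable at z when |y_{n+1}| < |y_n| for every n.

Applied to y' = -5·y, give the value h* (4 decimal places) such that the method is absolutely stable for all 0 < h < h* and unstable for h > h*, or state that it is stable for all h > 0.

With y'=λy (z=hλ):
  order 4, 4-stage ⇒ R(z)=1+z+z^2/2+z^3/6+z^4/24
  (e.g. R(-0.8)=0.45173, |R|=0.45173)

Boundary: |R(x)|=1, x<0.
x=-0.8: |R|=0.4517
|R(-1.61)|=0.2705 |R(-0.94)|=0.3959 |R(-0.65)|=0.5229
Bisect:
  x_lo=-3.3410 |R|=2.2161  x_hi=-0.2104 |R|=0.8102
  mid=-1.77572 |R|=0.28195 →hi
  mid=-2.55836 |R|=0.70840 →hi
  mid=-2.94968 |R|=1.27748 →lo
  mid=-2.75402 |R|=0.95386 →hi
  mid=-2.85185 |R|=1.10507 →lo
  mid=-2.80293 |R|=1.02692 →lo
  mid=-2.77848 |R|=0.98977 →hi
  mid=-2.79070 |R|=1.00819 →lo
  ...
  [-2.78535,-2.78516] ⇒ x*=-2.7853
Interval (-2.7853, 0).

(-2.7853,0); λ=-5 ⇒ h* = 0.5571.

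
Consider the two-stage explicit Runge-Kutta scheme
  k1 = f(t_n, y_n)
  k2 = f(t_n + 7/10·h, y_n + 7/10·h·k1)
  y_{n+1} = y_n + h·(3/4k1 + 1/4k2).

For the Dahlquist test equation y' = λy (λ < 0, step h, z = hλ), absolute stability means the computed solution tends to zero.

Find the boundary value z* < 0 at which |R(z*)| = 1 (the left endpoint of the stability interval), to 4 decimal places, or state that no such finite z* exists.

On y'=λy, z=hλ:
  k1=λy_n ⇒ h·k1=z·y_n;  k2=λ(1+7/10z)y_n ⇒ h·k2=z(1+7/10z)y_n
  y_{n+1}/y_n = 1 + 3/4z + 1/4z(1+7/10z) = 1 + z + 7/40z²
  R(z) = 1 + z + 7/40z².

Boundary: |R(x)|=1, x<0.
x=-0.82: |R|=0.2977
R=1: x+7/40x²=0 ⇒ x=−40/7=-5.7143; min R=1−1/(4·7/40)=-0.4286>−1
Confirm numerically:
  x=-5.348: |R|=0.65719 <1
  x=-4.965: |R|=0.34896 <1
  x=-3.657: |R|=0.31661 <1
  x=-6.249: |R|=1.58475 >1
  x=-6.012: |R|=1.31323 >1
  x=-5.974: |R|=1.27152 >1
Stable set (-5.7143, 0).

left endpoint -5.7143.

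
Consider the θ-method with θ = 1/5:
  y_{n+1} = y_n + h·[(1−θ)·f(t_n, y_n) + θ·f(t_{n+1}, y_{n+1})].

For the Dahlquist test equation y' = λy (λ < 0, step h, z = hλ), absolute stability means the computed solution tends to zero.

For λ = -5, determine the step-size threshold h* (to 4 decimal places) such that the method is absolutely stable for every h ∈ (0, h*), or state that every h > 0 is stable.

Test eqn y'=λy, z=hλ:
  y_{n+1} = y_n + z·[4/5·y_n + 1/5·y_{n+1}] ⇒ (1 − 1/5z)y_{n+1} = (1 + 4/5z)y_n
  Hence R(z) = (1 + 4/5z)/(1 − 1/5z).

Find x<0 with |R(x)|<1.
x=-1.28: |R|=0.0191
R=−1: 1+4/5x = −1+1/5x ⇒ -3/5x=2 ⇒ x=2/(-3/5)=-3.3333
Confirm numerically:
  x=-3.231: |R|=0.96270 <1
  x=-2.864: |R|=0.82096 <1
  x=-2.535: |R|=0.68215 <1
  x=-1.820: |R|=0.33431 <1
  x=-3.555: |R|=1.07773 >1
  x=-3.375: |R|=1.01493 >1
Stable set (-3.3333, 0).

(-3.3333,0); λ=-5 ⇒ h* = (10/3)/5 = 0.6667.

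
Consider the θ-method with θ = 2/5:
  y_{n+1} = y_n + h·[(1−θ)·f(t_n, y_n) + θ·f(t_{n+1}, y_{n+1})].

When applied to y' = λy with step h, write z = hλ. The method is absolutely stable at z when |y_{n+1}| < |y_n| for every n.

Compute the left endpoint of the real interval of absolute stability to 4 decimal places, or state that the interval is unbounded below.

Test eqn y'=λy, z=hλ:
  y_{n+1} = y_n + z·[3/5·y_n + 2/5·y_{n+1}] ⇒ (1 − 2/5z)y_{n+1} = (1 + 3/5z)y_n
  so R(z) = (1 + 3/5z)/(1 − 2/5z).

Solve |R(x)|<1 on ℝ⁻.
x=-0.96: |R|=0.3064
R=−1: 1+3/5x = −1+2/5x ⇒ -1/5x=2 ⇒ x=2/(-1/5)=-10.0000
Confirm numerically:
  x=-9.760: |R|=0.99021 <1
  x=-9.680: |R|=0.98686 <1
  x=-4.718: |R|=0.63411 <1
  x=-10.446: |R|=1.01723 >1
  x=-10.064: |R|=1.00255 >1
  x=-10.025: |R|=1.00100 >1
So |R|<1 on (-10.0000, 0).

z* = -10.0000.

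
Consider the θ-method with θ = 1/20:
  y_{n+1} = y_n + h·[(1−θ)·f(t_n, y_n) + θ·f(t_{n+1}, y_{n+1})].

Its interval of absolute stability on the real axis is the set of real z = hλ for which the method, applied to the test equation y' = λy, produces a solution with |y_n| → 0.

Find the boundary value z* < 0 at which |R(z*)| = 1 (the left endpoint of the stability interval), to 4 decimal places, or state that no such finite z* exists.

With y'=λy (z=hλ):
  y_{n+1} = y_n + z·[19/20·y_n + 1/20·y_{n+1}] ⇒ (1 − 1/20z)y_{n+1} = (1 + 19/20z)y_n
  ⇒ R(z) = (1 + 19/20z)/(1 − 1/20z).

Solve |R(x)|<1 on ℝ⁻.
x=-1.78: |R|=0.6345
R=−1: 1+19/20x = −1+1/20x ⇒ -9/10x=2 ⇒ x=2/(-9/10)=-2.2222
Confirm numerically:
  x=-1.690: |R|=0.55832 <1
  x=-1.561: |R|=0.44798 <1
  x=-0.984: |R|=0.06214 <1
  x=-0.899: |R|=0.13967 <1
  x=-2.588: |R|=1.29148 >1
  x=-2.462: |R|=1.19215 >1
Stable set (-2.2222, 0).

z* = -2.2222.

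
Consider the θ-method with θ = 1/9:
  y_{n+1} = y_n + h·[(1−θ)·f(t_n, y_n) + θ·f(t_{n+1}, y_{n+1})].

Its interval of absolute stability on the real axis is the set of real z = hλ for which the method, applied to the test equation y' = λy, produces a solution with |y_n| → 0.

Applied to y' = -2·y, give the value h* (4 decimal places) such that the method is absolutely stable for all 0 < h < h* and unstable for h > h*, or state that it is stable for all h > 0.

With y'=λy (z=hλ):
  y_{n+1} = y_n + z·[8/9·y_n + 1/9·y_{n+1}] ⇒ (1 − 1/9z)y_{n+1} = (1 + 8/9z)y_n
  so R(z) = (1 + 8/9z)/(1 − 1/9z).

Boundary: |R(x)|=1, x<0.
x=-1.51: |R|=0.2931
R=−1: 1+8/9x = −1+1/9x ⇒ -7/9x=2 ⇒ x=2/(-7/9)=-2.5714
Confirm numerically:
  x=-2.106: |R|=0.70665 <1
  x=-1.463: |R|=0.25843 <1
  x=-1.427: |R|=0.23171 <1
  x=-1.031: |R|=0.07497 <1
  x=-3.067: |R|=1.28748 >1
  x=-3.049: |R|=1.27745 >1
  x=-2.920: |R|=1.20470 >1
Interval (-2.5714, 0).

(-2.5714,0); λ=-2 ⇒ h* = (18/7)/2 = 1.2857.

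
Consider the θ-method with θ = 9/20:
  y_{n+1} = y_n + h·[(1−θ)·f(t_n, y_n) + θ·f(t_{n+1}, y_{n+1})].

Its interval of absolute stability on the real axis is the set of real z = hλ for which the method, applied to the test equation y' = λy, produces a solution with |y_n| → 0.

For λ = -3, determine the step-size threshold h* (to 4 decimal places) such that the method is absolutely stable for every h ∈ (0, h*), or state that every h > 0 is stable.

With y'=λy (z=hλ):
  y_{n+1} = y_n + z·[11/20·y_n + 9/20·y_{n+1}] ⇒ (1 − 9/20z)y_{n+1} = (1 + 11/20z)y_n
  Hence R(z) = (1 + 11/20z)/(1 − 9/20z).

Find x<0 with |R(x)|<1.
x=-0.61: |R|=0.5214
R=−1: 1+11/20x = −1+9/20x ⇒ -1/10x=2 ⇒ x=2/(-1/10)=-20.0000
Confirm numerically:
  x=-18.250: |R|=0.98100 <1
  x=-15.068: |R|=0.93661 <1
  x=-13.032: |R|=0.89849 <1
  x=-20.596: |R|=1.00580 >1
  x=-20.124: |R|=1.00123 >1
Interval (-20.0000, 0).

(-20.0000,0); λ=-3 ⇒ h* = (20)/3 = 6.6667.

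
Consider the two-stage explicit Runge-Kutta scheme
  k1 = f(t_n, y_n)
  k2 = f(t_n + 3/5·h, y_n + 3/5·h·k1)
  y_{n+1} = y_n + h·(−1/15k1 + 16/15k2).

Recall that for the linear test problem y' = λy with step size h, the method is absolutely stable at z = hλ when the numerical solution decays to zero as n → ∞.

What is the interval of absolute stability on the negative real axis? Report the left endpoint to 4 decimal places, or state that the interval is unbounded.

With y'=λy (z=hλ):
  k1=λy_n ⇒ h·k1=z·y_n;  k2=λ(1+3/5z)y_n ⇒ h·k2=z(1+3/5z)y_n
  y_{n+1}/y_n = 1 − 1/15z + 16/15z(1+3/5z) = 1 + z + 16/25z²
  Hence R(z) = 1 + z + 16/25z².

Solve |R(x)|<1 on ℝ⁻.
x=-0.7: |R|=0.6136
R=1: x+16/25x²=0 ⇒ x=−25/16=-1.5625; min R=1−1/(4·16/25)=0.6094>−1
Confirm numerically:
  x=-1.397: |R|=0.85203 <1
  x=-0.989: |R|=0.63700 <1
  x=-0.709: |R|=0.61272 <1
  x=-2.152: |R|=1.81191 >1
  x=-1.941: |R|=1.47019 >1
  x=-1.736: |R|=1.19277 >1
Stable set (-1.5625, 0).

(-1.5625, 0).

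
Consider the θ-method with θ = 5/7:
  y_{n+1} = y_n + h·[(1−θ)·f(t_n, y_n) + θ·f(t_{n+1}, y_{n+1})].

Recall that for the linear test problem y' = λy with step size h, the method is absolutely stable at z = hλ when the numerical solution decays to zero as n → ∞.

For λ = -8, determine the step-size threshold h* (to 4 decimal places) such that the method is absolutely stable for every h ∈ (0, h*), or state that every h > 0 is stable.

Set f=λy, z=hλ:
  y_{n+1} = y_n + z·[2/7·y_n + 5/7·y_{n+1}] ⇒ (1 − 5/7z)y_{n+1} = (1 + 2/7z)y_n
  ⇒ R(z) = (1 + 2/7z)/(1 − 5/7z).

Need |R(x)|<1, x<0.
x=-1.41: |R|=0.2975
x=-2: |R|=0.1765
x=-10: |R|=0.2281
x=-100: |R|=0.3807
θ=5/7≥1/2 ⇒ |1+2/7x|<|1−5/7x| ∀x<0 ⇒ interval (−∞,0).

interval (−∞, 0). Any h>0 works for λ=-8.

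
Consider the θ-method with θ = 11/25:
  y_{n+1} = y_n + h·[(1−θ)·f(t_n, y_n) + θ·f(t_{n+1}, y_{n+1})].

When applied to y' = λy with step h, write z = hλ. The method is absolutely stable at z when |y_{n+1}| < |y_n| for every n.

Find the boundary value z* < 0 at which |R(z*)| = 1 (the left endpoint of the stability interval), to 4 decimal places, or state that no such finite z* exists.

On y'=λy, z=hλ:
  y_{n+1} = y_n + z·[14/25·y_n + 11/25·y_{n+1}] ⇒ (1 − 11/25z)y_{n+1} = (1 + 14/25z)y_n
  R(z) = (1 + 14/25z)/(1 − 11/25z).

Need |R(x)|<1, x<0.
x=-1.29: |R|=0.1771
R=−1: 1+14/25x = −1+11/25x ⇒ -3/25x=2 ⇒ x=2/(-3/25)=-16.6667
Confirm numerically:
  x=-11.237: |R|=0.89039 <1
  x=-11.029: |R|=0.88441 <1
  x=-10.732: |R|=0.87554 <1
  x=-17.238: |R|=1.00799 >1
  x=-17.124: |R|=1.00643 >1
  x=-16.773: |R|=1.00152 >1
Interval (-16.6667, 0).

left endpoint -16.6667.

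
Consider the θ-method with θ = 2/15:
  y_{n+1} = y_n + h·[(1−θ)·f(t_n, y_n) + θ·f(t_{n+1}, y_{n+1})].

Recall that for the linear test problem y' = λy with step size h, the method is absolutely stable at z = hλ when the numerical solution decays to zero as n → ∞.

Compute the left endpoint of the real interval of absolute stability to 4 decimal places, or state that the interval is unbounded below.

Test eqn y'=λy, z=hλ:
  y_{n+1} = y_n + z·[13/15·y_n + 2/15·y_{n+1}] ⇒ (1 − 2/15z)y_{n+1} = (1 + 13/15z)y_n
  Hence R(z) = (1 + 13/15z)/(1 − 2/15z).

Find x<0 with |R(x)|<1.
x=-1.7: |R|=0.3859
R=−1: 1+13/15x = −1+2/15x ⇒ -11/15x=2 ⇒ x=2/(-11/15)=-2.7273
Confirm numerically:
  x=-2.496: |R|=0.87275 <1
  x=-1.949: |R|=0.54699 <1
  x=-1.518: |R|=0.26248 <1
  x=-3.218: |R|=1.25182 >1
  x=-2.912: |R|=1.09758 >1
  x=-2.795: |R|=1.03618 >1
Stable set (-2.7273, 0).

z* = -2.7273.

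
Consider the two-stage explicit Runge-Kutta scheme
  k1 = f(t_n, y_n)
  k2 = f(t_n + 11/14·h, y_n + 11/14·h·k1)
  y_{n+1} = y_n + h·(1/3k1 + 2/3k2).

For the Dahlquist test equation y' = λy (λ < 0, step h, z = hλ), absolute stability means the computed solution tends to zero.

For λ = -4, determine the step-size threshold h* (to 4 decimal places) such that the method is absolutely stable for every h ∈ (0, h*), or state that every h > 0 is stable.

(-1.9091,0); λ=-4 ⇒ h* = (21/11)/4 = 0.4773.

With y'=λy (z=hλ):
  k1=λy_n ⇒ h·k1=z·y_n;  k2=λ(1+11/14z)y_n ⇒ h·k2=z(1+11/14z)y_n
  y_{n+1}/y_n = 1 + 1/3z + 2/3z(1+11/14z) = 1 + z + 11/21z²
  ⇒ R(z) = 1 + z + 11/21z².

Solve |R(x)|<1 on ℝ⁻.
x=-0.94: |R|=0.5228
R=1: x+11/21x²=0 ⇒ x=−21/11=-1.9091; min R=1−1/(4·11/21)=0.5227>−1
Confirm numerically:
  x=-1.795: |R|=0.89273 <1
  x=-1.654: |R|=0.77899 <1
  x=-0.857: |R|=0.52771 <1
  x=-0.771: |R|=0.54037 <1
  x=-2.288: |R|=1.45411 >1
  x=-2.184: |R|=1.31450 >1
So |R|<1 on (-1.9091, 0).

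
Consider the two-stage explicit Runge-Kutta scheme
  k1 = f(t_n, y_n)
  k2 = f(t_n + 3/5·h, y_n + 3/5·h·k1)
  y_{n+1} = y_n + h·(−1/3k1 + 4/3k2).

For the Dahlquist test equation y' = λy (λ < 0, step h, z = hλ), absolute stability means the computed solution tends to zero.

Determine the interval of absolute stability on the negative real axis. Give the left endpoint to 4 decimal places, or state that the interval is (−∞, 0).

On y'=λy, z=hλ:
  k1=λy_n ⇒ h·k1=z·y_n;  k2=λ(1+3/5z)y_n ⇒ h·k2=z(1+3/5z)y_n
  y_{n+1}/y_n = 1 − 1/3z + 4/3z(1+3/5z) = 1 + z + 4/5z²
  ⇒ R(z) = 1 + z + 4/5z².

Find x<0 with |R(x)|<1.
x=-1.23: |R|=0.9803
R=1: x+4/5x²=0 ⇒ x=−5/4=-1.2500; min R=1−1/(4·4/5)=0.6875>−1
Confirm numerically:
  x=-1.161: |R|=0.91734 <1
  x=-1.038: |R|=0.82396 <1
  x=-1.032: |R|=0.82002 <1
  x=-1.018: |R|=0.81106 <1
  x=-1.636: |R|=1.50520 >1
  x=-1.393: |R|=1.15936 >1
  x=-1.294: |R|=1.04555 >1
Interval (-1.2500, 0).

z∈(-1.2500,0).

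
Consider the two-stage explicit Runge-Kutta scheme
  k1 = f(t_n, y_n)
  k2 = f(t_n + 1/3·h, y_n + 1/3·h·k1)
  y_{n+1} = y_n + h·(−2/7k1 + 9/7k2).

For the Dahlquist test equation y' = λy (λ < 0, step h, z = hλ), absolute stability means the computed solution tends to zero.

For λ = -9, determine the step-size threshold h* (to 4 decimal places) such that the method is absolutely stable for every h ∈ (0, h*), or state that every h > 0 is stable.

(-2.3333,0); λ=-9 ⇒ h* = (7/3)/9 = 0.2593.

Set f=λy, z=hλ:
  k1=λy_n ⇒ h·k1=z·y_n;  k2=λ(1+1/3z)y_n ⇒ h·k2=z(1+1/3z)y_n
  y_{n+1}/y_n = 1 − 2/7z + 9/7z(1+1/3z) = 1 + z + 3/7z²
  R(z) = 1 + z + 3/7z².

Need |R(x)|<1, x<0.
x=-1.35: |R|=0.4311
R=1: x+3/7x²=0 ⇒ x=−7/3=-2.3333; min R=1−1/(4·3/7)=0.4167>−1
Confirm numerically:
  x=-2.289: |R|=0.95651 <1
  x=-1.911: |R|=0.65411 <1
  x=-1.083: |R|=0.41967 <1
  x=-1.022: |R|=0.42564 <1
  x=-2.684: |R|=1.40337 >1
  x=-2.626: |R|=1.32938 >1
  x=-2.359: |R|=1.02595 >1
Stable set (-2.3333, 0).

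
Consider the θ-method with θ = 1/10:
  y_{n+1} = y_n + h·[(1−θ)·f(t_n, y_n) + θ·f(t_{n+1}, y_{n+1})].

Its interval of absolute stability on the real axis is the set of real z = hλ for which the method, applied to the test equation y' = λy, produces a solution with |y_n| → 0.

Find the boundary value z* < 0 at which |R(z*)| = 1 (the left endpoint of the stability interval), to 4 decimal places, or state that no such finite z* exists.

With y'=λy (z=hλ):
  y_{n+1} = y_n + z·[9/10·y_n + 1/10·y_{n+1}] ⇒ (1 − 1/10z)y_{n+1} = (1 + 9/10z)y_n
  so R(z) = (1 + 9/10z)/(1 − 1/10z).

Boundary: |R(x)|=1, x<0.
x=-0.57: |R|=0.4607
R=−1: 1+9/10x = −1+1/10x ⇒ -4/5x=2 ⇒ x=2/(-4/5)=-2.5000
Confirm numerically:
  x=-2.180: |R|=0.78982 <1
  x=-1.783: |R|=0.51320 <1
  x=-1.239: |R|=0.10241 <1
  x=-2.912: |R|=1.25527 >1
  x=-2.870: |R|=1.22999 >1
Interval (-2.5000, 0).

z* = -2.5000.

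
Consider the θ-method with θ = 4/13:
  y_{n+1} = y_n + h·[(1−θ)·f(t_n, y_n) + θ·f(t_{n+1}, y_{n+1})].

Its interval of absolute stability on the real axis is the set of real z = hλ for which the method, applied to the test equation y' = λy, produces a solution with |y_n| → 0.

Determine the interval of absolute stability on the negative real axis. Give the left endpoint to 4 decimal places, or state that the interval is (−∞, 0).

(-5.2000, 0).

Set f=λy, z=hλ:
  y_{n+1} = y_n + z·[9/13·y_n + 4/13·y_{n+1}] ⇒ (1 − 4/13z)y_{n+1} = (1 + 9/13z)y_n
  R(z) = (1 + 9/13z)/(1 − 4/13z).

Boundary: |R(x)|=1, x<0.
x=-1.13: |R|=0.1615
R=−1: 1+9/13x = −1+4/13x ⇒ -5/13x=2 ⇒ x=2/(-5/13)=-5.2000
Confirm numerically:
  x=-4.837: |R|=0.94389 <1
  x=-3.976: |R|=0.78826 <1
  x=-3.375: |R|=0.65566 <1
  x=-2.162: |R|=0.29832 <1
  x=-5.716: |R|=1.07194 >1
  x=-5.685: |R|=1.06785 >1
So |R|<1 on (-5.2000, 0).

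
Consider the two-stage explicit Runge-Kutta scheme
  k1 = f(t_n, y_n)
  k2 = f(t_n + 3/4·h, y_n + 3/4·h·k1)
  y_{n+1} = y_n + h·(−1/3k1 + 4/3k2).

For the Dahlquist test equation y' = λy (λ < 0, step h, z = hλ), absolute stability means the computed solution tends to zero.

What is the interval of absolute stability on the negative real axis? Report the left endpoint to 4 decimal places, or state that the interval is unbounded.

With y'=λy (z=hλ):
  k1=λy_n ⇒ h·k1=z·y_n;  k2=λ(1+3/4z)y_n ⇒ h·k2=z(1+3/4z)y_n
  y_{n+1}/y_n = 1 − 1/3z + 4/3z(1+3/4z) = 1 + z + z²
  ⇒ R(z) = 1 + z + z².

Find x<0 with |R(x)|<1.
x=-0.56: |R|=0.7536
R=1: x+1x²=0 ⇒ x=−1=-1.0000; min R=1−1/(4·1)=0.7500>−1
Confirm numerically:
  x=-0.804: |R|=0.84242 <1
  x=-0.724: |R|=0.80018 <1
  x=-0.704: |R|=0.79162 <1
  x=-0.454: |R|=0.75212 <1
  x=-1.448: |R|=1.64870 >1
  x=-1.443: |R|=1.63925 >1
  x=-1.298: |R|=1.38680 >1
Interval (-1.0000, 0).

z∈(-1.0000,0).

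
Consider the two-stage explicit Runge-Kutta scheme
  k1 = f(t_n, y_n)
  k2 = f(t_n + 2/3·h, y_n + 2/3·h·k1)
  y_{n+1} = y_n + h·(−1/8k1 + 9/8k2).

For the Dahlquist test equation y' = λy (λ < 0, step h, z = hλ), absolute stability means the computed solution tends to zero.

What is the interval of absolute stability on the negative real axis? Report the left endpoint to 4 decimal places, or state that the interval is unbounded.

On y'=λy, z=hλ:
  k1=λy_n ⇒ h·k1=z·y_n;  k2=λ(1+2/3z)y_n ⇒ h·k2=z(1+2/3z)y_n
  y_{n+1}/y_n = 1 − 1/8z + 9/8z(1+2/3z) = 1 + z + 3/4z²
  Hence R(z) = 1 + z + 3/4z².

Solve |R(x)|<1 on ℝ⁻.
x=-0.3: |R|=0.7675
R=1: x+3/4x²=0 ⇒ x=−4/3=-1.3333; min R=1−1/(4·3/4)=0.6667>−1
Confirm numerically:
  x=-0.975: |R|=0.73797 <1
  x=-0.819: |R|=0.68407 <1
  x=-0.551: |R|=0.67670 <1
  x=-1.881: |R|=1.77262 >1
  x=-1.517: |R|=1.20897 >1
Stable set (-1.3333, 0).

z∈(-1.3333,0).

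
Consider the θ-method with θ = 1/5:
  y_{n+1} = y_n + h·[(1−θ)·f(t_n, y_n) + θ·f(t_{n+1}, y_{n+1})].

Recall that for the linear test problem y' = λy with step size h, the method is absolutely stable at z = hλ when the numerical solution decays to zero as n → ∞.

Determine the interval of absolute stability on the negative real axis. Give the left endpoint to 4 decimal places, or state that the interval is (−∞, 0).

With y'=λy (z=hλ):
  y_{n+1} = y_n + z·[4/5·y_n + 1/5·y_{n+1}] ⇒ (1 − 1/5z)y_{n+1} = (1 + 4/5z)y_n
  so R(z) = (1 + 4/5z)/(1 − 1/5z).

Need |R(x)|<1, x<0.
x=-0.84: |R|=0.2808
R=−1: 1+4/5x = −1+1/5x ⇒ -3/5x=2 ⇒ x=2/(-3/5)=-3.3333
Confirm numerically:
  x=-3.076: |R|=0.90441 <1
  x=-1.671: |R|=0.25244 <1
  x=-1.560: |R|=0.18902 <1
  x=-1.436: |R|=0.11560 <1
  x=-3.709: |R|=1.12941 >1
  x=-3.530: |R|=1.06917 >1
Stable set (-3.3333, 0).

(-3.3333, 0).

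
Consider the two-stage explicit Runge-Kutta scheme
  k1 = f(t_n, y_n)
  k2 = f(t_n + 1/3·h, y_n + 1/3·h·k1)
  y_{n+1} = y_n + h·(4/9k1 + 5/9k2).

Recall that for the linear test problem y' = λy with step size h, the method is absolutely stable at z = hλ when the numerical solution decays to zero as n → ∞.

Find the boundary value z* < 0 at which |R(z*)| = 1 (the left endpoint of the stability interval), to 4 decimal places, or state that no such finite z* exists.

With y'=λy (z=hλ):
  k1=λy_n ⇒ h·k1=z·y_n;  k2=λ(1+1/3z)y_n ⇒ h·k2=z(1+1/3z)y_n
  y_{n+1}/y_n = 1 + 4/9z + 5/9z(1+1/3z) = 1 + z + 5/27z²
  R(z) = 1 + z + 5/27z².

Find x<0 with |R(x)|<1.
x=-1.46: |R|=0.0653
R=1: x+5/27x²=0 ⇒ x=−27/5=-5.4000; min R=1−1/(4·5/27)=-0.3500>−1
Confirm numerically:
  x=-4.796: |R|=0.46356 <1
  x=-3.795: |R|=0.12796 <1
  x=-3.384: |R|=0.26336 <1
  x=-3.140: |R|=0.31415 <1
  x=-5.741: |R|=1.36253 >1
  x=-5.586: |R|=1.19241 >1
  x=-5.518: |R|=1.12058 >1
So |R|<1 on (-5.4000, 0).

z* = -5.4000.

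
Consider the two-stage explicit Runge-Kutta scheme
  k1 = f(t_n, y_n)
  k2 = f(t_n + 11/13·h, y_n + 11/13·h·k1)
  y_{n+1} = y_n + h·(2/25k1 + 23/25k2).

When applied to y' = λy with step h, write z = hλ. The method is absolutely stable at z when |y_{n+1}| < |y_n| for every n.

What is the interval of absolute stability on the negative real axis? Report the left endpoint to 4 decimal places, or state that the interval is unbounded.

z∈(-1.2846,0).

Set f=λy, z=hλ:
  k1=λy_n ⇒ h·k1=z·y_n;  k2=λ(1+11/13z)y_n ⇒ h·k2=z(1+11/13z)y_n
  y_{n+1}/y_n = 1 + 2/25z + 23/25z(1+11/13z) = 1 + z + 253/325z²
  R(z) = 1 + z + 253/325z².

Boundary: |R(x)|=1, x<0.
x=-0.74: |R|=0.6863
R=1: x+253/325x²=0 ⇒ x=−325/253=-1.2846; min R=1−1/(4·253/325)=0.6789>−1
Confirm numerically:
  x=-0.888: |R|=0.72585 <1
  x=-0.681: |R|=0.68002 <1
  x=-0.666: |R|=0.67929 <1
  x=-1.859: |R|=1.83127 >1
  x=-1.418: |R|=1.14727 >1
  x=-1.387: |R|=1.11058 >1
Stable set (-1.2846, 0).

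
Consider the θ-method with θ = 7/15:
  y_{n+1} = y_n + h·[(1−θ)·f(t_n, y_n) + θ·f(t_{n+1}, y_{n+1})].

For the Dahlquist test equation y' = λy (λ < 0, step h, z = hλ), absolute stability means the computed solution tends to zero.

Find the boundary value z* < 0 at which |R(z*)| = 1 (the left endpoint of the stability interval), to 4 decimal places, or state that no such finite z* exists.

With y'=λy (z=hλ):
  y_{n+1} = y_n + z·[8/15·y_n + 7/15·y_{n+1}] ⇒ (1 − 7/15z)y_{n+1} = (1 + 8/15z)y_n
  so R(z) = (1 + 8/15z)/(1 − 7/15z).

Boundary: |R(x)|=1, x<0.
x=-0.91: |R|=0.3613
R=−1: 1+8/15x = −1+7/15x ⇒ -1/15x=2 ⇒ x=2/(-1/15)=-30.0000
Confirm numerically:
  x=-19.929: |R|=0.93482 <1
  x=-17.865: |R|=0.91336 <1
  x=-17.624: |R|=0.91056 <1
  x=-13.356: |R|=0.84659 <1
  x=-30.258: |R|=1.00114 >1
  x=-30.144: |R|=1.00064 >1
So |R|<1 on (-30.0000, 0).

left endpoint -30.0000.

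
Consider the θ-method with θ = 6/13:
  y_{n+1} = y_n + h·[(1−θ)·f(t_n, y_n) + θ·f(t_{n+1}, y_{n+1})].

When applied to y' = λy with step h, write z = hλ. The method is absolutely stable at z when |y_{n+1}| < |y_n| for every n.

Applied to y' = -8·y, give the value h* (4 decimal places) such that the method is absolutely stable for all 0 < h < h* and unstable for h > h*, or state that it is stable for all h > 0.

Test eqn y'=λy, z=hλ:
  y_{n+1} = y_n + z·[7/13·y_n + 6/13·y_{n+1}] ⇒ (1 − 6/13z)y_{n+1} = (1 + 7/13z)y_n
  ⇒ R(z) = (1 + 7/13z)/(1 − 6/13z).

Boundary: |R(x)|=1, x<0.
x=-1.31: |R|=0.1836
R=−1: 1+7/13x = −1+6/13x ⇒ -1/13x=2 ⇒ x=2/(-1/13)=-26.0000
Confirm numerically:
  x=-24.612: |R|=0.99136 <1
  x=-21.975: |R|=0.97221 <1
  x=-21.771: |R|=0.97056 <1
  x=-21.322: |R|=0.96681 <1
  x=-26.536: |R|=1.00311 >1
  x=-26.512: |R|=1.00298 >1
  x=-26.038: |R|=1.00022 >1
Interval (-26.0000, 0).

(-26.0000,0); λ=-8 ⇒ h* = (26)/8 = 3.2500.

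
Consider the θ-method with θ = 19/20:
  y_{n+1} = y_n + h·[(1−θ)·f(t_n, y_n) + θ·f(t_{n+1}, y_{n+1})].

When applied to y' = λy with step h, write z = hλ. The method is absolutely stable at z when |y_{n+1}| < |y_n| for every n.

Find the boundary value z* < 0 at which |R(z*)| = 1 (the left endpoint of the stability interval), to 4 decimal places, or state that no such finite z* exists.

On y'=λy, z=hλ:
  y_{n+1} = y_n + z·[1/20·y_n + 19/20·y_{n+1}] ⇒ (1 − 19/20z)y_{n+1} = (1 + 1/20z)y_n
  R(z) = (1 + 1/20z)/(1 − 19/20z).

Find x<0 with |R(x)|<1.
x=-0.7: |R|=0.5796
x=-2: |R|=0.3103
x=-10: |R|=0.0476
x=-100: |R|=0.0417
θ=19/20≥1/2 ⇒ |1+1/20x|<|1−19/20x| ∀x<0 ⇒ stable on all of ℝ⁻.

interval (−∞, 0).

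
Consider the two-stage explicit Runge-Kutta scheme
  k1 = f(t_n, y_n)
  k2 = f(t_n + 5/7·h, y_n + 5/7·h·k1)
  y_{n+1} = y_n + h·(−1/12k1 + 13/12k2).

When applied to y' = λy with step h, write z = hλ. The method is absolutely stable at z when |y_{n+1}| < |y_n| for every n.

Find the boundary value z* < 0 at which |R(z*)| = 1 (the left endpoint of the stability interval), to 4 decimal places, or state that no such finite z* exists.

With y'=λy (z=hλ):
  k1=λy_n ⇒ h·k1=z·y_n;  k2=λ(1+5/7z)y_n ⇒ h·k2=z(1+5/7z)y_n
  y_{n+1}/y_n = 1 − 1/12z + 13/12z(1+5/7z) = 1 + z + 65/84z²
  R(z) = 1 + z + 65/84z².

Find x<0 with |R(x)|<1.
x=-0.85: |R|=0.7091
R=1: x+65/84x²=0 ⇒ x=−84/65=-1.2923; min R=1−1/(4·65/84)=0.6769>−1
Confirm numerically:
  x=-1.013: |R|=0.78106 <1
  x=-0.908: |R|=0.72998 <1
  x=-0.628: |R|=0.67718 <1
  x=-1.819: |R|=1.74135 >1
  x=-1.633: |R|=1.43051 >1
So |R|<1 on (-1.2923, 0).

z* = -1.2923.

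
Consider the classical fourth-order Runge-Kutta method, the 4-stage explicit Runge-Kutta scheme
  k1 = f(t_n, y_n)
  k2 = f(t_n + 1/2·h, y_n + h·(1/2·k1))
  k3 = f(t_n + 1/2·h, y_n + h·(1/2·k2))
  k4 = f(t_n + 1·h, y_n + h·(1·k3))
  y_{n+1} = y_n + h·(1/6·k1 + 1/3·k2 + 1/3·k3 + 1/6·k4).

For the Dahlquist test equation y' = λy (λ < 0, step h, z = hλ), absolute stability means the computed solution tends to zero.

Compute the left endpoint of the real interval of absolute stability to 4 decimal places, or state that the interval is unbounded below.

left endpoint -2.7853.

With y'=λy (z=hλ):
  order 4, 4-stage ⇒ R(z)=1+z+z^2/2+z^3/6+z^4/24
  (e.g. R(-0.74)=0.47876, |R|=0.47876)

Boundary: |R(x)|=1, x<0.
x=-0.74: |R|=0.4788
|R(-1.6)|=0.2704 |R(-1.12)|=0.3386 |R(-0.99)|=0.3784
Bisect:
  x_lo=-3.1321 |R|=1.6617  x_hi=-0.2393 |R|=0.7872
  mid=-1.68570 |R|=0.27319 →hi
  mid=-2.40888 |R|=0.56577 →hi
  mid=-2.77047 |R|=0.97788 →hi
  mid=-2.95126 |R|=1.28046 →lo
  mid=-2.86087 |R|=1.12005 →lo
  mid=-2.81567 |R|=1.04677 →lo
  mid=-2.79307 |R|=1.01178 →lo
  mid=-2.78177 |R|=0.99470 →hi
  ...
  [-2.78530,-2.78512] ⇒ x*=-2.7853
So |R|<1 on (-2.7853, 0).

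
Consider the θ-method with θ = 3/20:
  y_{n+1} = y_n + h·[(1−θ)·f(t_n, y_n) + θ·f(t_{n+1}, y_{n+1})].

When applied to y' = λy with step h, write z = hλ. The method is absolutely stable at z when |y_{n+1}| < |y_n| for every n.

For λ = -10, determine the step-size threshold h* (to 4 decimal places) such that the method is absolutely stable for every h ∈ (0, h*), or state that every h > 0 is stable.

(-2.8571,0); λ=-10 ⇒ h* = (20/7)/10 = 0.2857.

Set f=λy, z=hλ:
  y_{n+1} = y_n + z·[17/20·y_n + 3/20·y_{n+1}] ⇒ (1 − 3/20z)y_{n+1} = (1 + 17/20z)y_n
  Hence R(z) = (1 + 17/20z)/(1 − 3/20z).

Boundary: |R(x)|=1, x<0.
x=-0.87: |R|=0.2304
R=−1: 1+17/20x = −1+3/20x ⇒ -7/10x=2 ⇒ x=2/(-7/10)=-2.8571
Confirm numerically:
  x=-2.520: |R|=0.82874 <1
  x=-1.283: |R|=0.07594 <1
  x=-1.182: |R|=0.00399 <1
  x=-3.257: |R|=1.18804 >1
  x=-3.135: |R|=1.13229 >1
  x=-2.948: |R|=1.04410 >1
Interval (-2.8571, 0).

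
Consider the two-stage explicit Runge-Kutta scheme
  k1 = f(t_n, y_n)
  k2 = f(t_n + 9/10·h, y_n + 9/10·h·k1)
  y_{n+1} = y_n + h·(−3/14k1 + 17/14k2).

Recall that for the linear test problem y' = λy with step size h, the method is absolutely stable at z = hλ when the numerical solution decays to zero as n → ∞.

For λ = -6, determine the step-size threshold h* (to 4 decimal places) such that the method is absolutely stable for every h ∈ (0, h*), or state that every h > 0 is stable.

On y'=λy, z=hλ:
  k1=λy_n ⇒ h·k1=z·y_n;  k2=λ(1+9/10z)y_n ⇒ h·k2=z(1+9/10z)y_n
  y_{n+1}/y_n = 1 − 3/14z + 17/14z(1+9/10z) = 1 + z + 153/140z²
  Hence R(z) = 1 + z + 153/140z².

Need |R(x)|<1, x<0.
x=-1.65: |R|=2.3253
R=1: x+153/140x²=0 ⇒ x=−140/153=-0.9150; min R=1−1/(4·153/140)=0.7712>−1
Confirm numerically:
  x=-0.812: |R|=0.90857 <1
  x=-0.741: |R|=0.85907 <1
  x=-0.514: |R|=0.77473 <1
  x=-0.459: |R|=0.77124 <1
  x=-1.204: |R|=1.38022 >1
  x=-1.161: |R|=1.31209 >1
  x=-1.039: |R|=1.14076 >1
So |R|<1 on (-0.9150, 0).

(-0.9150,0); λ=-6 ⇒ h* = (140/153)/6 = 0.1525.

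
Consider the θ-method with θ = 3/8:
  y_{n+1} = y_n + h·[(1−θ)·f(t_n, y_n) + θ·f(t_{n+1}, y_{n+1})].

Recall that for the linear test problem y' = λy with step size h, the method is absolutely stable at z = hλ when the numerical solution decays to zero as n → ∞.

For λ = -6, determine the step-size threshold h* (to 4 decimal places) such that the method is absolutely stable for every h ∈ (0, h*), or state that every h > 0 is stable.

(-8.0000,0); λ=-6 ⇒ h* = (8)/6 = 1.3333.

On y'=λy, z=hλ:
  y_{n+1} = y_n + z·[5/8·y_n + 3/8·y_{n+1}] ⇒ (1 − 3/8z)y_{n+1} = (1 + 5/8z)y_n
  R(z) = (1 + 5/8z)/(1 − 3/8z).

Find x<0 with |R(x)|<1.
x=-1.3: |R|=0.1261
R=−1: 1+5/8x = −1+3/8x ⇒ -1/4x=2 ⇒ x=2/(-1/4)=-8.0000
Confirm numerically:
  x=-7.667: |R|=0.97852 <1
  x=-5.557: |R|=0.80195 <1
  x=-4.519: |R|=0.67704 <1
  x=-8.362: |R|=1.02188 >1
  x=-8.302: |R|=1.01836 >1
  x=-8.170: |R|=1.01046 >1
So |R|<1 on (-8.0000, 0).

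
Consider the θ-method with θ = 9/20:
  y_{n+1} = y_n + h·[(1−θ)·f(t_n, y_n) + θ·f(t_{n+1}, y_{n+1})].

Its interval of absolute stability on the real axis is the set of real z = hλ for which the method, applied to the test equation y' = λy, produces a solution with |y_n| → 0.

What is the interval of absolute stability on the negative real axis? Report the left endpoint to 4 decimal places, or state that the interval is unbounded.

On y'=λy, z=hλ:
  y_{n+1} = y_n + z·[11/20·y_n + 9/20·y_{n+1}] ⇒ (1 − 9/20z)y_{n+1} = (1 + 11/20z)y_n
  ⇒ R(z) = (1 + 11/20z)/(1 − 9/20z).

Solve |R(x)|<1 on ℝ⁻.
x=-1.53: |R|=0.0939
R=−1: 1+11/20x = −1+9/20x ⇒ -1/10x=2 ⇒ x=2/(-1/10)=-20.0000
Confirm numerically:
  x=-13.721: |R|=0.91248 <1
  x=-13.404: |R|=0.90620 <1
  x=-11.226: |R|=0.85502 <1
  x=-10.068: |R|=0.82042 <1
  x=-20.479: |R|=1.00469 >1
  x=-20.093: |R|=1.00093 >1
  x=-20.056: |R|=1.00056 >1
So |R|<1 on (-20.0000, 0).

(-20.0000, 0).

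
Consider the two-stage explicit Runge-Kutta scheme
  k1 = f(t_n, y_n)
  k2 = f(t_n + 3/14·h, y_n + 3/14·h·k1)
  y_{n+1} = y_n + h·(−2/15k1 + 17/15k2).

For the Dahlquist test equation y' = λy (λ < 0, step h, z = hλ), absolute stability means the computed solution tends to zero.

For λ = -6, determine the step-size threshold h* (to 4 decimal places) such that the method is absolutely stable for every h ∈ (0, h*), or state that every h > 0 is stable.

With y'=λy (z=hλ):
  k1=λy_n ⇒ h·k1=z·y_n;  k2=λ(1+3/14z)y_n ⇒ h·k2=z(1+3/14z)y_n
  y_{n+1}/y_n = 1 − 2/15z + 17/15z(1+3/14z) = 1 + z + 17/70z²
  ⇒ R(z) = 1 + z + 17/70z².

Find x<0 with |R(x)|<1.
x=-0.56: |R|=0.5162
R=1: x+17/70x²=0 ⇒ x=−70/17=-4.1176; min R=1−1/(4·17/70)=-0.0294>−1
Confirm numerically:
  x=-4.082: |R|=0.96466 <1
  x=-4.080: |R|=0.96270 <1
  x=-4.011: |R|=0.89612 <1
  x=-3.100: |R|=0.23386 <1
  x=-4.625: |R|=1.56987 >1
  x=-4.576: |R|=1.50937 >1
  x=-4.264: |R|=1.15155 >1
So |R|<1 on (-4.1176, 0).

(-4.1176,0); λ=-6 ⇒ h* = (70/17)/6 = 0.6863.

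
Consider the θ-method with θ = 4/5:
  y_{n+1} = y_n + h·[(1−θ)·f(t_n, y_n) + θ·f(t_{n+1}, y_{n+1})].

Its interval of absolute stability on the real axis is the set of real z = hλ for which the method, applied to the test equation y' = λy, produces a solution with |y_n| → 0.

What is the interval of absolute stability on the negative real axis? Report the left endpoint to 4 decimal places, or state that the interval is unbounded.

Test eqn y'=λy, z=hλ:
  y_{n+1} = y_n + z·[1/5·y_n + 4/5·y_{n+1}] ⇒ (1 − 4/5z)y_{n+1} = (1 + 1/5z)y_n
  Hence R(z) = (1 + 1/5z)/(1 − 4/5z).

Solve |R(x)|<1 on ℝ⁻.
x=-0.77: |R|=0.5235
x=-2: |R|=0.2308
x=-10: |R|=0.1111
x=-100: |R|=0.2346
θ=4/5≥1/2 ⇒ |1+1/5x|<|1−4/5x| ∀x<0 ⇒ unbounded interval.

(−∞, 0) — no finite endpoint.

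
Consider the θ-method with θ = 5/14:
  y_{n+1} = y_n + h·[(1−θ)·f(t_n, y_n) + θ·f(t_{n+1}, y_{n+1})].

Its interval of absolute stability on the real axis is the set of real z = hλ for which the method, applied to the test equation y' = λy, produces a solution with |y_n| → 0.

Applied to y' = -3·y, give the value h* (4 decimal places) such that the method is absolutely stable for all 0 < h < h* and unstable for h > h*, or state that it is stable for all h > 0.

With y'=λy (z=hλ):
  y_{n+1} = y_n + z·[9/14·y_n + 5/14·y_{n+1}] ⇒ (1 − 5/14z)y_{n+1} = (1 + 9/14z)y_n
  so R(z) = (1 + 9/14z)/(1 − 5/14z).

Boundary: |R(x)|=1, x<0.
x=-0.82: |R|=0.3657
R=−1: 1+9/14x = −1+5/14x ⇒ -2/7x=2 ⇒ x=2/(-2/7)=-7.0000
Confirm numerically:
  x=-6.385: |R|=0.94643 <1
  x=-6.146: |R|=0.92363 <1
  x=-3.117: |R|=0.47500 <1
  x=-7.465: |R|=1.03624 >1
  x=-7.175: |R|=1.01404 >1
  x=-7.119: |R|=1.00960 >1
Interval (-7.0000, 0).

(-7.0000,0); λ=-3 ⇒ h* = (7)/3 = 2.3333.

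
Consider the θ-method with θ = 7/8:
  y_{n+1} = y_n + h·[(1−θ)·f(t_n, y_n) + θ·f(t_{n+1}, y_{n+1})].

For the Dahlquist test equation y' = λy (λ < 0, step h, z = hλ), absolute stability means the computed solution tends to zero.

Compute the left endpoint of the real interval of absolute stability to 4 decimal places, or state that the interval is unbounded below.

On y'=λy, z=hλ:
  y_{n+1} = y_n + z·[1/8·y_n + 7/8·y_{n+1}] ⇒ (1 − 7/8z)y_{n+1} = (1 + 1/8z)y_n
  R(z) = (1 + 1/8z)/(1 − 7/8z).

Boundary: |R(x)|=1, x<0.
x=-0.97: |R|=0.4753
x=-2: |R|=0.2727
x=-10: |R|=0.0256
x=-100: |R|=0.1299
θ=7/8≥1/2 ⇒ |1+1/8x|<|1−7/8x| ∀x<0 ⇒ interval (−∞,0).

(−∞, 0) — no finite endpoint.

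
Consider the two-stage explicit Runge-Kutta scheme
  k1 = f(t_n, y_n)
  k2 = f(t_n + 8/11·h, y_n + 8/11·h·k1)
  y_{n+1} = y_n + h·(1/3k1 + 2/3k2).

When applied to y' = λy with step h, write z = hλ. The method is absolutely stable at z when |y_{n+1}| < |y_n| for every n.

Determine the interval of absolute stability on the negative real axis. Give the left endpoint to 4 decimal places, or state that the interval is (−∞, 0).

Test eqn y'=λy, z=hλ:
  k1=λy_n ⇒ h·k1=z·y_n;  k2=λ(1+8/11z)y_n ⇒ h·k2=z(1+8/11z)y_n
  y_{n+1}/y_n = 1 + 1/3z + 2/3z(1+8/11z) = 1 + z + 16/33z²
  ⇒ R(z) = 1 + z + 16/33z².

Boundary: |R(x)|=1, x<0.
x=-0.89: |R|=0.4940
R=1: x+16/33x²=0 ⇒ x=−33/16=-2.0625; min R=1−1/(4·16/33)=0.4844>−1
Confirm numerically:
  x=-1.980: |R|=0.92080 <1
  x=-1.124: |R|=0.48855 <1
  x=-1.108: |R|=0.48723 <1
  x=-2.446: |R|=1.45481 >1
  x=-2.203: |R|=1.15007 >1
Interval (-2.0625, 0).

(-2.0625, 0).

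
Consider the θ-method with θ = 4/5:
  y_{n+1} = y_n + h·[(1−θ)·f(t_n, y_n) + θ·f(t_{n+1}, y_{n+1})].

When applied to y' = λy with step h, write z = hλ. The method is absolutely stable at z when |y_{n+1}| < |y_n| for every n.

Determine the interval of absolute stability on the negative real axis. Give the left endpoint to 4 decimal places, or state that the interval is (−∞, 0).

interval (−∞, 0).

Set f=λy, z=hλ:
  y_{n+1} = y_n + z·[1/5·y_n + 4/5·y_{n+1}] ⇒ (1 − 4/5z)y_{n+1} = (1 + 1/5z)y_n
  R(z) = (1 + 1/5z)/(1 − 4/5z).

Solve |R(x)|<1 on ℝ⁻.
x=-0.46: |R|=0.6637
x=-2: |R|=0.2308
x=-10: |R|=0.1111
x=-100: |R|=0.2346
θ=4/5≥1/2 ⇒ |1+1/5x|<|1−4/5x| ∀x<0 ⇒ stable on all of ℝ⁻.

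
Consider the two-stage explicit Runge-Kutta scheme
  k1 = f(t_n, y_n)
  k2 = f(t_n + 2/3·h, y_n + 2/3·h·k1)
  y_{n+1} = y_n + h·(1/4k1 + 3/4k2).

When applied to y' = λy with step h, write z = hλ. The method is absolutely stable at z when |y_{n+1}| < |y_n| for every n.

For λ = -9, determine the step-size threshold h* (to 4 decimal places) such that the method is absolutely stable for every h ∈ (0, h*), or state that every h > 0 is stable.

Test eqn y'=λy, z=hλ:
  k1=λy_n ⇒ h·k1=z·y_n;  k2=λ(1+2/3z)y_n ⇒ h·k2=z(1+2/3z)y_n
  y_{n+1}/y_n = 1 + 1/4z + 3/4z(1+2/3z) = 1 + z + 1/2z²
  ⇒ R(z) = 1 + z + 1/2z².

Boundary: |R(x)|=1, x<0.
x=-1.22: |R|=0.5242
R=1: x+1/2x²=0 ⇒ x=−2=-2.0000; min R=1−1/(4·1/2)=0.5000>−1
Confirm numerically:
  x=-1.963: |R|=0.96368 <1
  x=-1.644: |R|=0.70737 <1
  x=-1.489: |R|=0.61956 <1
  x=-1.437: |R|=0.59548 <1
  x=-2.284: |R|=1.32433 >1
  x=-2.254: |R|=1.28626 >1
Stable set (-2.0000, 0).

(-2.0000,0); λ=-9 ⇒ h* = (2)/9 = 0.2222.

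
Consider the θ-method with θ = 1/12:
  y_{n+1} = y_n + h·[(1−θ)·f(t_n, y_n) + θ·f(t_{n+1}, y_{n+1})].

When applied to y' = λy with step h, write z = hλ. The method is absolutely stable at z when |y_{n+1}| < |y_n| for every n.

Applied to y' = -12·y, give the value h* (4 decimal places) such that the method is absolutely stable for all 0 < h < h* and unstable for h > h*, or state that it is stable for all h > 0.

With y'=λy (z=hλ):
  y_{n+1} = y_n + z·[11/12·y_n + 1/12·y_{n+1}] ⇒ (1 − 1/12z)y_{n+1} = (1 + 11/12z)y_n
  ⇒ R(z) = (1 + 11/12z)/(1 − 1/12z).

Boundary: |R(x)|=1, x<0.
x=-1.18: |R|=0.0744
R=−1: 1+11/12x = −1+1/12x ⇒ -5/6x=2 ⇒ x=2/(-5/6)=-2.4000
Confirm numerically:
  x=-2.006: |R|=0.71869 <1
  x=-1.931: |R|=0.66334 <1
  x=-1.762: |R|=0.53640 <1
  x=-1.085: |R|=0.00497 <1
  x=-2.958: |R|=1.37304 >1
  x=-2.898: |R|=1.33427 >1
Stable set (-2.4000, 0).

(-2.4000,0); λ=-12 ⇒ h* = (12/5)/12 = 0.2000.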